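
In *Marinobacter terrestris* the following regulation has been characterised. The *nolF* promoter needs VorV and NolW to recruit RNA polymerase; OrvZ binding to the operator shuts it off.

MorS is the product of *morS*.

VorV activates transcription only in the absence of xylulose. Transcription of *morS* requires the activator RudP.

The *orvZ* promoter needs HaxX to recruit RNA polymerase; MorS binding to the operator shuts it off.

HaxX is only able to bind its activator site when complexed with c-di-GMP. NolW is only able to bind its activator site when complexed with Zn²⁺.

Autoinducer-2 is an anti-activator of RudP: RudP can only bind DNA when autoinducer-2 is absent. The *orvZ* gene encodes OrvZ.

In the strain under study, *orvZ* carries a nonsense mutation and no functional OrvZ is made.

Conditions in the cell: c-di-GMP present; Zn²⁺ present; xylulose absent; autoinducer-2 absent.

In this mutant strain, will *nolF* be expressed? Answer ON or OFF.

Xylulose is absent, so VorV is active.
OrvZ is non-functional in this strain, so it has no effect.
Zn²⁺ is present, so NolW is active.
No repressor is bound and VorV and NolW are active, so *nolF* is transcribed.

ON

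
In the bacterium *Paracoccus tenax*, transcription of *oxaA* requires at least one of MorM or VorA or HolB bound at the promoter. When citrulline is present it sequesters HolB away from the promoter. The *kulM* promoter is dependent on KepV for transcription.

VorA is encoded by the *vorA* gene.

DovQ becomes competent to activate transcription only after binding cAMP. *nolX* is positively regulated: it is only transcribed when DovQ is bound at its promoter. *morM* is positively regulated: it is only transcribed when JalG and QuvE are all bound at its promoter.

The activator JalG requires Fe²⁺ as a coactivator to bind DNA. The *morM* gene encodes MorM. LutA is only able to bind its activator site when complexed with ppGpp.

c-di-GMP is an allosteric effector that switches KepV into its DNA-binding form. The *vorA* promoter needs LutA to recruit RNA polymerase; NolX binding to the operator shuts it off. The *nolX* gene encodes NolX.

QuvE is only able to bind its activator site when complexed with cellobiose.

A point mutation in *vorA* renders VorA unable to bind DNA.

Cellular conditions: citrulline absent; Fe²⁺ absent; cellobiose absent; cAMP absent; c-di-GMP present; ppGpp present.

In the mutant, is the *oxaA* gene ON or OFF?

Fe²⁺ is absent, so JalG is inactive.
Cellobiose is absent, so QuvE is inactive.
Required activator JalG is absent, so *morM* is not transcribed.
So MorM is not produced.
VorA is non-functional in this strain, so it has no effect.
Citrulline is absent, so HolB is active.
Activator HolB is present, so *oxaA* is transcribed.

ON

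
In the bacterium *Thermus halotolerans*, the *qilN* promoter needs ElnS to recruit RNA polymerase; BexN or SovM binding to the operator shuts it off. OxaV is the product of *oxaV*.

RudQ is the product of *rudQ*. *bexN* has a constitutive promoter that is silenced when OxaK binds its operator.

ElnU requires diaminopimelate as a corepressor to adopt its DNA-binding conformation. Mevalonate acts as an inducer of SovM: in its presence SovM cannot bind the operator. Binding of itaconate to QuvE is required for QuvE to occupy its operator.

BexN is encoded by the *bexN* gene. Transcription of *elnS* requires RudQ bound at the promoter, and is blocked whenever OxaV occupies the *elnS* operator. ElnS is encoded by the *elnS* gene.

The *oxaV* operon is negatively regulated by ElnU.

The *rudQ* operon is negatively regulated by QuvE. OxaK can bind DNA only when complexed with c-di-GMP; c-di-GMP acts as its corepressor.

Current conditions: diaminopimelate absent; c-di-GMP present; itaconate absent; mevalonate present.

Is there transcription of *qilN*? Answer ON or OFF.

c-di-GMP is present, so OxaK is active.
With repressor OxaK bound, *bexN* is not transcribed.
So BexN is not produced.
Mevalonate is present, so SovM is inactive.
Itaconate is absent, so QuvE is inactive.
With no repressor bound, *rudQ* is transcribed.
So RudQ is produced and active.
Diaminopimelate is absent, so ElnU is inactive.
With no repressor bound, *oxaV* is transcribed.
So OxaV is produced and active.
With repressor OxaV bound, *elnS* is not transcribed.
So ElnS is not produced.
Required activator ElnS is absent, so *qilN* is not transcribed.

OFF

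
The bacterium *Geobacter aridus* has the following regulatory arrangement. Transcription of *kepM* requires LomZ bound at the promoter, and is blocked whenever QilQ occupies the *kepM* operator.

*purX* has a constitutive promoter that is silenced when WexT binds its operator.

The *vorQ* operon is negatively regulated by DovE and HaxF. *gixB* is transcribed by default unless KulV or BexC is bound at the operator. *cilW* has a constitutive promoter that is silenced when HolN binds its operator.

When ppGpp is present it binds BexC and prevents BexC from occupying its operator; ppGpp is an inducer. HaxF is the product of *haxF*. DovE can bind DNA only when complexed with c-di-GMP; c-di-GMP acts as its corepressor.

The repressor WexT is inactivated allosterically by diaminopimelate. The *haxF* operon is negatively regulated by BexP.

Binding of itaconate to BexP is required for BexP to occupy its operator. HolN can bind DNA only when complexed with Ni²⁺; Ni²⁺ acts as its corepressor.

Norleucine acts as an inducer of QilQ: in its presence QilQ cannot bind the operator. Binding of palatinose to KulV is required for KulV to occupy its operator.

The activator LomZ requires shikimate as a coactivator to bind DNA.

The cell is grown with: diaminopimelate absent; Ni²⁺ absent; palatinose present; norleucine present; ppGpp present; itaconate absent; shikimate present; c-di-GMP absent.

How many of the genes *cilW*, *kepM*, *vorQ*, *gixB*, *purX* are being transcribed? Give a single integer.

Ni²⁺ is absent, so HolN is inactive.
With no repressor bound, *cilW* is transcribed.
→ *cilW* is ON.
Norleucine is present, so QilQ is inactive.
Shikimate is present, so LomZ is active.
No repressor is bound and LomZ is active, so *kepM* is transcribed.
→ *kepM* is ON.
c-di-GMP is absent, so DovE is inactive.
Itaconate is absent, so BexP is inactive.
With no repressor bound, *haxF* is transcribed.
So HaxF is produced and active.
With repressor HaxF bound, *vorQ* is not transcribed.
→ *vorQ* is OFF.
Palatinose is present, so KulV is active.
ppGpp is present, so BexC is inactive.
With repressor KulV bound, *gixB* is not transcribed.
→ *gixB* is OFF.
Diaminopimelate is absent, so WexT is active.
With repressor WexT bound, *purX* is not transcribed.
→ *purX* is OFF.
2 of the 5 genes are transcribed.

2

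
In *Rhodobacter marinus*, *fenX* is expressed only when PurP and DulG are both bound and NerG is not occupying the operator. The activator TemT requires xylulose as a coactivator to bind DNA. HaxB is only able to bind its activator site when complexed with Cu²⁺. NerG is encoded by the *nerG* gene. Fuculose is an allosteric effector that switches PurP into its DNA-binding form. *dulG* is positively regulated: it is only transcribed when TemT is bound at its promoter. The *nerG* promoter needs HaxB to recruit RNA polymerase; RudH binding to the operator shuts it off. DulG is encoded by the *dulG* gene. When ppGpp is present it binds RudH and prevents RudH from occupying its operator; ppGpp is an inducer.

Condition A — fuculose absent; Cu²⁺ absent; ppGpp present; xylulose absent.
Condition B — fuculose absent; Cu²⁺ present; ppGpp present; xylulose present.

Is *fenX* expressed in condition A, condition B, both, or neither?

neither

Condition A:
Fuculose is absent, so PurP is inactive.
Cu²⁺ is absent, so HaxB is inactive.
ppGpp is present, so RudH is inactive.
Required activator HaxB is absent, so *nerG* is not transcribed.
So NerG is not produced.
Xylulose is absent, so TemT is inactive.
Required activator TemT is absent, so *dulG* is not transcribed.
So DulG is not produced.
Required activator PurP is absent, so *fenX* is not transcribed.
→ *fenX* is OFF in A.
Condition B:
Fuculose is absent, so PurP is inactive.
Cu²⁺ is present, so HaxB is active.
ppGpp is present, so RudH is inactive.
No repressor is bound and HaxB is active, so *nerG* is transcribed.
So NerG is produced and active.
Xylulose is present, so TemT is active.
No repressor is bound and TemT is active, so *dulG* is transcribed.
So DulG is produced and active.
With repressor NerG bound, *fenX* is not transcribed.
→ *fenX* is OFF in B.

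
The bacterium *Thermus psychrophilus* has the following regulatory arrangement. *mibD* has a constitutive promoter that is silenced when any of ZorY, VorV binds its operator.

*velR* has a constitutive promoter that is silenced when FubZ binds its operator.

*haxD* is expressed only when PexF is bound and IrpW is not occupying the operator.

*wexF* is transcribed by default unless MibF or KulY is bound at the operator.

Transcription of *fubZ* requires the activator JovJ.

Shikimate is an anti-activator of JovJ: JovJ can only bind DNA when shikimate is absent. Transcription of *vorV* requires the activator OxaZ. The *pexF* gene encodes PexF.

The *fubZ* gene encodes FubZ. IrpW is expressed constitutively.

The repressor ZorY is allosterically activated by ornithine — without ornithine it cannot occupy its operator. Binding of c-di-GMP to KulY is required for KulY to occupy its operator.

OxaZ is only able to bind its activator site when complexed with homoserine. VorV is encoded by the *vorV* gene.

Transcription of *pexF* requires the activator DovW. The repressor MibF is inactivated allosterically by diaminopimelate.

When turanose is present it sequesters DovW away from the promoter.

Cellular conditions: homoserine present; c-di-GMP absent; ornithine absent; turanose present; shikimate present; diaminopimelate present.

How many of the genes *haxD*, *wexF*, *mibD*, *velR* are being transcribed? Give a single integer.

2

IrpW is produced constitutively and is active.
Turanose is present, so DovW is inactive.
Required activator DovW is absent, so *pexF* is not transcribed.
So PexF is not produced.
With repressor IrpW bound, *haxD* is not transcribed.
→ *haxD* is OFF.
Diaminopimelate is present, so MibF is inactive.
c-di-GMP is absent, so KulY is inactive.
With no repressor bound, *wexF* is transcribed.
→ *wexF* is ON.
Ornithine is absent, so ZorY is inactive.
Homoserine is present, so OxaZ is active.
No repressor is bound and OxaZ is active, so *vorV* is transcribed.
So VorV is produced and active.
With repressor VorV bound, *mibD* is not transcribed.
→ *mibD* is OFF.
Shikimate is present, so JovJ is inactive.
Required activator JovJ is absent, so *fubZ* is not transcribed.
So FubZ is not produced.
With no repressor bound, *velR* is transcribed.
→ *velR* is ON.
2 of the 4 genes are transcribed.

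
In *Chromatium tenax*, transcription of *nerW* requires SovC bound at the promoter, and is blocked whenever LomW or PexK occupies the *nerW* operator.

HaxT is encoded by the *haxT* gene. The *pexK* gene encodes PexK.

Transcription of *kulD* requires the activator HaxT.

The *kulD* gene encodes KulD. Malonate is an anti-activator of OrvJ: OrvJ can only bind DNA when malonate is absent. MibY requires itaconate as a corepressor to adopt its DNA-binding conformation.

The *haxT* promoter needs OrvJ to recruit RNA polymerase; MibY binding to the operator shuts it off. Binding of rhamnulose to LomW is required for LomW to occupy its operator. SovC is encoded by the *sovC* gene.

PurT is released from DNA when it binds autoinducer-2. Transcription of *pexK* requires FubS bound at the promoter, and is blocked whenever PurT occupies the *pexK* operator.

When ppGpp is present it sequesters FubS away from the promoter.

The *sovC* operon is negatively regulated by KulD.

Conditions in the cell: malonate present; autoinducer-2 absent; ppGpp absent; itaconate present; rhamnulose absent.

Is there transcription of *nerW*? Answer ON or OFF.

ON

Itaconate is present, so MibY is active.
Malonate is present, so OrvJ is inactive.
With repressor MibY bound, *haxT* is not transcribed.
So HaxT is not produced.
Required activator HaxT is absent, so *kulD* is not transcribed.
So KulD is not produced.
With no repressor bound, *sovC* is transcribed.
So SovC is produced and active.
Rhamnulose is absent, so LomW is inactive.
ppGpp is absent, so FubS is active.
Autoinducer-2 is absent, so PurT is active.
With repressor PurT bound, *pexK* is not transcribed.
So PexK is not produced.
No repressor is bound and SovC is active, so *nerW* is transcribed.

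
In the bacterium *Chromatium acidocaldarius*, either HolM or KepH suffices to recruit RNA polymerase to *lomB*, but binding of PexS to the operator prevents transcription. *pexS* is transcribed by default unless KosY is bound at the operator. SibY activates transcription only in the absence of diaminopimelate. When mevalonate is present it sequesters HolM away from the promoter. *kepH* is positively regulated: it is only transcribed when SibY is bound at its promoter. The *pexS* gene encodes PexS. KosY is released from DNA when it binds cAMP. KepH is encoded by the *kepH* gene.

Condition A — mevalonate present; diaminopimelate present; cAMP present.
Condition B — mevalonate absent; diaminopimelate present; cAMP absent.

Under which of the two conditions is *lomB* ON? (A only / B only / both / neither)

B only

Condition A:
Mevalonate is present, so HolM is inactive.
Diaminopimelate is present, so SibY is inactive.
Required activator SibY is absent, so *kepH* is not transcribed.
So KepH is not produced.
cAMP is present, so KosY is inactive.
With no repressor bound, *pexS* is transcribed.
So PexS is produced and active.
With repressor PexS bound, *lomB* is not transcribed.
→ *lomB* is OFF in A.
Condition B:
Mevalonate is absent, so HolM is active.
Diaminopimelate is present, so SibY is inactive.
Required activator SibY is absent, so *kepH* is not transcribed.
So KepH is not produced.
cAMP is absent, so KosY is active.
With repressor KosY bound, *pexS* is not transcribed.
So PexS is not produced.
Activator HolM is present, so *lomB* is transcribed.
→ *lomB* is ON in B.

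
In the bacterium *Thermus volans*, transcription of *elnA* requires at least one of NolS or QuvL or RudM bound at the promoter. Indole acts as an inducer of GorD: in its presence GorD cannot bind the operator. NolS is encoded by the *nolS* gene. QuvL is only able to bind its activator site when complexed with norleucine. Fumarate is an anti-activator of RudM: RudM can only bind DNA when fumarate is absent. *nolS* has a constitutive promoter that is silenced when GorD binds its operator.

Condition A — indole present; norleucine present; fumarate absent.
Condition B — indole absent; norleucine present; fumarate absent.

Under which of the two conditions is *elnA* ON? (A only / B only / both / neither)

both

Condition A:
Indole is present, so GorD is inactive.
With no repressor bound, *nolS* is transcribed.
So NolS is produced and active.
Norleucine is present, so QuvL is active.
Fumarate is absent, so RudM is active.
Activator NolS is present, so *elnA* is transcribed.
→ *elnA* is ON in A.
Condition B:
Indole is absent, so GorD is active.
With repressor GorD bound, *nolS* is not transcribed.
So NolS is not produced.
Norleucine is present, so QuvL is active.
Fumarate is absent, so RudM is active.
Activator QuvL is present, so *elnA* is transcribed.
→ *elnA* is ON in B.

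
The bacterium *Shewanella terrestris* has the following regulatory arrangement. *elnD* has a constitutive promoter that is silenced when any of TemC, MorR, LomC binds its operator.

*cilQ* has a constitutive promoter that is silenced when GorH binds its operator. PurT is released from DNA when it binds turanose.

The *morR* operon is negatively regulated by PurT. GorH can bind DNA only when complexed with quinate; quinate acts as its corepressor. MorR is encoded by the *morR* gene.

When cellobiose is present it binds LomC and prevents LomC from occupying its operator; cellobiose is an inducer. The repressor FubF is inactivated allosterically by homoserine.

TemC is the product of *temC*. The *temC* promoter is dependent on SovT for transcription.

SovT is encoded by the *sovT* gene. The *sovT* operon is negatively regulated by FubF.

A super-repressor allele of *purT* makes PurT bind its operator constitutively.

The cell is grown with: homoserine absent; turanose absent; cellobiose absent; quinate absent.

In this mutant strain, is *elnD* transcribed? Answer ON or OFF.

Homoserine is absent, so FubF is active.
With repressor FubF bound, *sovT* is not transcribed.
So SovT is not produced.
Required activator SovT is absent, so *temC* is not transcribed.
So TemC is not produced.
PurT is constitutively active in this strain.
With repressor PurT bound, *morR* is not transcribed.
So MorR is not produced.
Cellobiose is absent, so LomC is active.
With repressor LomC bound, *elnD* is not transcribed.

OFF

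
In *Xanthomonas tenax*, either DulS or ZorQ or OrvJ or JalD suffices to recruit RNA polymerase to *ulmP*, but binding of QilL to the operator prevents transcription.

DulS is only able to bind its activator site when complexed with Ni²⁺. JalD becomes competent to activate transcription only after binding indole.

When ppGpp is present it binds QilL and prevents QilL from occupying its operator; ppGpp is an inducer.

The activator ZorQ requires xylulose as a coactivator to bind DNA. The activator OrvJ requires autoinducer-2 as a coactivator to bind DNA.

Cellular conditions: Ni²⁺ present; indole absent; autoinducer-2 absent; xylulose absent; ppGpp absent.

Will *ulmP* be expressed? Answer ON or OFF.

OFF

ppGpp is absent, so QilL is active.
Ni²⁺ is present, so DulS is active.
Xylulose is absent, so ZorQ is inactive.
Autoinducer-2 is absent, so OrvJ is inactive.
Indole is absent, so JalD is inactive.
With repressor QilL bound, *ulmP* is not transcribed.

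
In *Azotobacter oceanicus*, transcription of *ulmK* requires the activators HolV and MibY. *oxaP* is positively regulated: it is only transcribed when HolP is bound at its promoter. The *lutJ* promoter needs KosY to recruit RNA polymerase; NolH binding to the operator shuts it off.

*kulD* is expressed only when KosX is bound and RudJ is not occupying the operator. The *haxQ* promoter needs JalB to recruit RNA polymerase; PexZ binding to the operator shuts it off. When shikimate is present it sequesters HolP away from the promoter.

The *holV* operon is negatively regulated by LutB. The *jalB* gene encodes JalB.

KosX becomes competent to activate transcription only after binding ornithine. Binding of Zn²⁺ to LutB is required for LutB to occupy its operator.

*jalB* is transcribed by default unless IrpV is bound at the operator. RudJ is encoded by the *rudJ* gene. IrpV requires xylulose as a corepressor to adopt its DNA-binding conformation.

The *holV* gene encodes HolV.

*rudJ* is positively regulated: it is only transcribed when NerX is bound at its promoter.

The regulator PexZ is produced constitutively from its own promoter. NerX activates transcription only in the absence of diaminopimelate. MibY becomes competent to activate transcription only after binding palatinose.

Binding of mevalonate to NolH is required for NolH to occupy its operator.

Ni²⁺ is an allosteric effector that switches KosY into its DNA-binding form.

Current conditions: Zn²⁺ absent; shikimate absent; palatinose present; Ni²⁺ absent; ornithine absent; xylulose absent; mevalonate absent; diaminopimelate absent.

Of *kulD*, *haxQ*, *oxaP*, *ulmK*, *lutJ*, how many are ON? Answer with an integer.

2

Ornithine is absent, so KosX is inactive.
Diaminopimelate is absent, so NerX is active.
No repressor is bound and NerX is active, so *rudJ* is transcribed.
So RudJ is produced and active.
With repressor RudJ bound, *kulD* is not transcribed.
→ *kulD* is OFF.
PexZ is produced constitutively and is active.
Xylulose is absent, so IrpV is inactive.
With no repressor bound, *jalB* is transcribed.
So JalB is produced and active.
With repressor PexZ bound, *haxQ* is not transcribed.
→ *haxQ* is OFF.
Shikimate is absent, so HolP is active.
No repressor is bound and HolP is active, so *oxaP* is transcribed.
→ *oxaP* is ON.
Zn²⁺ is absent, so LutB is inactive.
With no repressor bound, *holV* is transcribed.
So HolV is produced and active.
Palatinose is present, so MibY is active.
No repressor is bound and HolV and MibY are active, so *ulmK* is transcribed.
→ *ulmK* is ON.
Ni²⁺ is absent, so KosY is inactive.
Mevalonate is absent, so NolH is inactive.
Required activator KosY is absent, so *lutJ* is not transcribed.
→ *lutJ* is OFF.
2 of the 5 genes are transcribed.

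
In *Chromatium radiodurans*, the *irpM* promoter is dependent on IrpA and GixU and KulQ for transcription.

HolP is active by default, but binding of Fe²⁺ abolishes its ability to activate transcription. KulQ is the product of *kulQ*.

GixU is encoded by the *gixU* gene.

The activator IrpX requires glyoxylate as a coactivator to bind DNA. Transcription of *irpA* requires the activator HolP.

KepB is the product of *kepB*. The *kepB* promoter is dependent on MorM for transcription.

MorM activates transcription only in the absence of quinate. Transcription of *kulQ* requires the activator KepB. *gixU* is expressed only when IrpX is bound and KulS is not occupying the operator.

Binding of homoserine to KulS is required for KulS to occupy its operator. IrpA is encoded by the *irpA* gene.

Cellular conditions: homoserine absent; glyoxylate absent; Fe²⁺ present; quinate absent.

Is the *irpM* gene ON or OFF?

OFF

Fe²⁺ is present, so HolP is inactive.
Required activator HolP is absent, so *irpA* is not transcribed.
So IrpA is not produced.
Glyoxylate is absent, so IrpX is inactive.
Homoserine is absent, so KulS is inactive.
Required activator IrpX is absent, so *gixU* is not transcribed.
So GixU is not produced.
Quinate is absent, so MorM is active.
No repressor is bound and MorM is active, so *kepB* is transcribed.
So KepB is produced and active.
No repressor is bound and KepB is active, so *kulQ* is transcribed.
So KulQ is produced and active.
Required activator IrpA is absent, so *irpM* is not transcribed.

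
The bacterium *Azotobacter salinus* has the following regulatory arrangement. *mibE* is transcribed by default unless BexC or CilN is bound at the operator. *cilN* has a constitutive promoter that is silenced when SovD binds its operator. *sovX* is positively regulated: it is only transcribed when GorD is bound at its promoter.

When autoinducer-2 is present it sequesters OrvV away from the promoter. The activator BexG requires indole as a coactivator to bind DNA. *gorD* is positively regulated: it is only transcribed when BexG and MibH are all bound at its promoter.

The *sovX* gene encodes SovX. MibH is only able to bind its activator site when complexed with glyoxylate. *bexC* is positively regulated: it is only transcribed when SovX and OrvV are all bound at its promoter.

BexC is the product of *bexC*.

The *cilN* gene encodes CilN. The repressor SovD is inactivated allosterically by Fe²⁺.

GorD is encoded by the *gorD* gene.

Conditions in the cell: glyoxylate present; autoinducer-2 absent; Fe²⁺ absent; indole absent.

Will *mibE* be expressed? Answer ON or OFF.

ON

Indole is absent, so BexG is inactive.
Glyoxylate is present, so MibH is active.
Required activator BexG is absent, so *gorD* is not transcribed.
So GorD is not produced.
Required activator GorD is absent, so *sovX* is not transcribed.
So SovX is not produced.
Autoinducer-2 is absent, so OrvV is active.
Required activator SovX is absent, so *bexC* is not transcribed.
So BexC is not produced.
Fe²⁺ is absent, so SovD is active.
With repressor SovD bound, *cilN* is not transcribed.
So CilN is not produced.
With no repressor bound, *mibE* is transcribed.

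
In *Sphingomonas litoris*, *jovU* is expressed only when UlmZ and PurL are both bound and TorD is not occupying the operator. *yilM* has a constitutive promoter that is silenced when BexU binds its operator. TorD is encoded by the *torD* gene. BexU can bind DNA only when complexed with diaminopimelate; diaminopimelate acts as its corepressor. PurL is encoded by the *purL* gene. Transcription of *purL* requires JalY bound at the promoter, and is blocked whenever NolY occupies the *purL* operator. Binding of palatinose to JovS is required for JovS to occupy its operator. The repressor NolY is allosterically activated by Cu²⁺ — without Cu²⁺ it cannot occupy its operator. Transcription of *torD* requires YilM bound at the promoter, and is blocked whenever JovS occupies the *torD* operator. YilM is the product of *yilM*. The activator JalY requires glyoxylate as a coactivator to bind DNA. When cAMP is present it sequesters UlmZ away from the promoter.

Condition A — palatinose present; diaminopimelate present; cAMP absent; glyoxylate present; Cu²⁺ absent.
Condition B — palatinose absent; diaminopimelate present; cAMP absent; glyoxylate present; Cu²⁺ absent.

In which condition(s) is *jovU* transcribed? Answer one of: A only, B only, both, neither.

Condition A:
Palatinose is present, so JovS is active.
Diaminopimelate is present, so BexU is active.
With repressor BexU bound, *yilM* is not transcribed.
So YilM is not produced.
With repressor JovS bound, *torD* is not transcribed.
So TorD is not produced.
cAMP is absent, so UlmZ is active.
Glyoxylate is present, so JalY is active.
Cu²⁺ is absent, so NolY is inactive.
No repressor is bound and JalY is active, so *purL* is transcribed.
So PurL is produced and active.
No repressor is bound and UlmZ and PurL are active, so *jovU* is transcribed.
→ *jovU* is ON in A.
Condition B:
Palatinose is absent, so JovS is inactive.
Diaminopimelate is present, so BexU is active.
With repressor BexU bound, *yilM* is not transcribed.
So YilM is not produced.
Required activator YilM is absent, so *torD* is not transcribed.
So TorD is not produced.
cAMP is absent, so UlmZ is active.
Glyoxylate is present, so JalY is active.
Cu²⁺ is absent, so NolY is inactive.
No repressor is bound and JalY is active, so *purL* is transcribed.
So PurL is produced and active.
No repressor is bound and UlmZ and PurL are active, so *jovU* is transcribed.
→ *jovU* is ON in B.

both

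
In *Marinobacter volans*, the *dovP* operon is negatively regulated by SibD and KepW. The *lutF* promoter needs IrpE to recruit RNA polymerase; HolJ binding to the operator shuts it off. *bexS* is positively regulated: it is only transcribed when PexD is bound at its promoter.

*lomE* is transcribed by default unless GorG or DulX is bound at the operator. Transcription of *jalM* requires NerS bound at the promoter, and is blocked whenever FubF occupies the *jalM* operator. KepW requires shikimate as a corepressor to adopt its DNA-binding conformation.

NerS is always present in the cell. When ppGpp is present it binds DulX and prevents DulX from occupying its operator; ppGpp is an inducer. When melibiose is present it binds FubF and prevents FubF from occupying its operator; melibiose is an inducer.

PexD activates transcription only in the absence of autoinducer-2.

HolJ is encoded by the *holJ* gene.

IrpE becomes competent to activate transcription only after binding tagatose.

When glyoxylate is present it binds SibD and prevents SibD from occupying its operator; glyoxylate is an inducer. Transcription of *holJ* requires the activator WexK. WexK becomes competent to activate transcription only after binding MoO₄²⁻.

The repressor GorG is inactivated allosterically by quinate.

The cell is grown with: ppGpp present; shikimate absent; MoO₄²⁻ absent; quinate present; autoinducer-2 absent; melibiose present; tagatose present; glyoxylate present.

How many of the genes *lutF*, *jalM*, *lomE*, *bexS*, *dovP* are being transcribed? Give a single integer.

MoO₄²⁻ is absent, so WexK is inactive.
Required activator WexK is absent, so *holJ* is not transcribed.
So HolJ is not produced.
Tagatose is present, so IrpE is active.
No repressor is bound and IrpE is active, so *lutF* is transcribed.
→ *lutF* is ON.
Melibiose is present, so FubF is inactive.
NerS is produced constitutively and is active.
No repressor is bound and NerS is active, so *jalM* is transcribed.
→ *jalM* is ON.
Quinate is present, so GorG is inactive.
ppGpp is present, so DulX is inactive.
With no repressor bound, *lomE* is transcribed.
→ *lomE* is ON.
Autoinducer-2 is absent, so PexD is active.
No repressor is bound and PexD is active, so *bexS* is transcribed.
→ *bexS* is ON.
Glyoxylate is present, so SibD is inactive.
Shikimate is absent, so KepW is inactive.
With no repressor bound, *dovP* is transcribed.
→ *dovP* is ON.
5 of the 5 genes are transcribed.

5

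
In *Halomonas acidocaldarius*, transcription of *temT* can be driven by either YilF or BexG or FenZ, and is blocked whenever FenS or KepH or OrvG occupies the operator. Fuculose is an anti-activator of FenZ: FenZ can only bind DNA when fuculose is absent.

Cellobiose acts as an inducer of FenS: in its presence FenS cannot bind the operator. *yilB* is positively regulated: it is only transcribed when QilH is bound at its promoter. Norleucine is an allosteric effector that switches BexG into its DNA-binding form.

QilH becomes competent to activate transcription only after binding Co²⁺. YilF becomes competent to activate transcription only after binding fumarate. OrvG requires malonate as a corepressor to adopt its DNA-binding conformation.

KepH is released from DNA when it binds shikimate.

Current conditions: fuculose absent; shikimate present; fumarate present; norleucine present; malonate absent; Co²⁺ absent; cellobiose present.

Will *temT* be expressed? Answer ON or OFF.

Fumarate is present, so YilF is active.
Cellobiose is present, so FenS is inactive.
Norleucine is present, so BexG is active.
Shikimate is present, so KepH is inactive.
Malonate is absent, so OrvG is inactive.
Fuculose is absent, so FenZ is active.
Activator YilF is present, so *temT* is transcribed.

ON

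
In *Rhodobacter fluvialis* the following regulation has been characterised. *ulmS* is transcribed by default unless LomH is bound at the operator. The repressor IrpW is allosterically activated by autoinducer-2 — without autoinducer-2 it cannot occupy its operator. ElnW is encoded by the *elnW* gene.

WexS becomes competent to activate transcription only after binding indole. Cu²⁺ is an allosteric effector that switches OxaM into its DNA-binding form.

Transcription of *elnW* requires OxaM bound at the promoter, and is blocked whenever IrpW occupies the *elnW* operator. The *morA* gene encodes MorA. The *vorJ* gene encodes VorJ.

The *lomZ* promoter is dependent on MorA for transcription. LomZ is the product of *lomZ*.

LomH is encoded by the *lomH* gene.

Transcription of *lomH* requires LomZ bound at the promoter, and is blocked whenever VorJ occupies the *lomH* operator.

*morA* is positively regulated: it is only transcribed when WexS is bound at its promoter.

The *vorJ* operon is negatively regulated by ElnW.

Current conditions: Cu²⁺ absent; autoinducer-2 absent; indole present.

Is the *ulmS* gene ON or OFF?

Autoinducer-2 is absent, so IrpW is inactive.
Cu²⁺ is absent, so OxaM is inactive.
Required activator OxaM is absent, so *elnW* is not transcribed.
So ElnW is not produced.
With no repressor bound, *vorJ* is transcribed.
So VorJ is produced and active.
Indole is present, so WexS is active.
No repressor is bound and WexS is active, so *morA* is transcribed.
So MorA is produced and active.
No repressor is bound and MorA is active, so *lomZ* is transcribed.
So LomZ is produced and active.
With repressor VorJ bound, *lomH* is not transcribed.
So LomH is not produced.
With no repressor bound, *ulmS* is transcribed.

ON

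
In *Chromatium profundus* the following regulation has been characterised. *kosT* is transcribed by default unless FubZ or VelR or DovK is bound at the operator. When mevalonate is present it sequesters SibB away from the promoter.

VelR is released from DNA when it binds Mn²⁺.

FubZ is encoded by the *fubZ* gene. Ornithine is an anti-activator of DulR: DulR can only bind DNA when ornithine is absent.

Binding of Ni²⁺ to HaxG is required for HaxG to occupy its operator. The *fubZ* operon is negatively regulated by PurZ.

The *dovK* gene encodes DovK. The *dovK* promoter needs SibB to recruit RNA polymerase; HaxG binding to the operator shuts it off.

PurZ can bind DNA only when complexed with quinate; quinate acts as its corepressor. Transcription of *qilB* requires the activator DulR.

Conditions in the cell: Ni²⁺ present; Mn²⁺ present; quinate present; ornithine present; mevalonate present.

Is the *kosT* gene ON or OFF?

ON

Quinate is present, so PurZ is active.
With repressor PurZ bound, *fubZ* is not transcribed.
So FubZ is not produced.
Mn²⁺ is present, so VelR is inactive.
Mevalonate is present, so SibB is inactive.
Ni²⁺ is present, so HaxG is active.
With repressor HaxG bound, *dovK* is not transcribed.
So DovK is not produced.
With no repressor bound, *kosT* is transcribed.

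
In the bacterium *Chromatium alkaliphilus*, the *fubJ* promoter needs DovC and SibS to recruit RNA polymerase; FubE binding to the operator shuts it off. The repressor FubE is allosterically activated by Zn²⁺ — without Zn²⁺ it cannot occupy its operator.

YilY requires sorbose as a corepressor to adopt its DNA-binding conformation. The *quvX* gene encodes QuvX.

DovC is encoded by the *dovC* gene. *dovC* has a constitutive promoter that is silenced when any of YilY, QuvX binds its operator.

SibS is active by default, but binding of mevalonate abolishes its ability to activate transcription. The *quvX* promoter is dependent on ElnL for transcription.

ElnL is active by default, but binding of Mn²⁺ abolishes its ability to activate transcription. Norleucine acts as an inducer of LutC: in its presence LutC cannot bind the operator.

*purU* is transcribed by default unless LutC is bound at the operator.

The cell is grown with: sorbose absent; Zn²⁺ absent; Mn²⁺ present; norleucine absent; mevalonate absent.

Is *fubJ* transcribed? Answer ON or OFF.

ON

Sorbose is absent, so YilY is inactive.
Mn²⁺ is present, so ElnL is inactive.
Required activator ElnL is absent, so *quvX* is not transcribed.
So QuvX is not produced.
With no repressor bound, *dovC* is transcribed.
So DovC is produced and active.
Mevalonate is absent, so SibS is active.
Zn²⁺ is absent, so FubE is inactive.
No repressor is bound and DovC and SibS are active, so *fubJ* is transcribed.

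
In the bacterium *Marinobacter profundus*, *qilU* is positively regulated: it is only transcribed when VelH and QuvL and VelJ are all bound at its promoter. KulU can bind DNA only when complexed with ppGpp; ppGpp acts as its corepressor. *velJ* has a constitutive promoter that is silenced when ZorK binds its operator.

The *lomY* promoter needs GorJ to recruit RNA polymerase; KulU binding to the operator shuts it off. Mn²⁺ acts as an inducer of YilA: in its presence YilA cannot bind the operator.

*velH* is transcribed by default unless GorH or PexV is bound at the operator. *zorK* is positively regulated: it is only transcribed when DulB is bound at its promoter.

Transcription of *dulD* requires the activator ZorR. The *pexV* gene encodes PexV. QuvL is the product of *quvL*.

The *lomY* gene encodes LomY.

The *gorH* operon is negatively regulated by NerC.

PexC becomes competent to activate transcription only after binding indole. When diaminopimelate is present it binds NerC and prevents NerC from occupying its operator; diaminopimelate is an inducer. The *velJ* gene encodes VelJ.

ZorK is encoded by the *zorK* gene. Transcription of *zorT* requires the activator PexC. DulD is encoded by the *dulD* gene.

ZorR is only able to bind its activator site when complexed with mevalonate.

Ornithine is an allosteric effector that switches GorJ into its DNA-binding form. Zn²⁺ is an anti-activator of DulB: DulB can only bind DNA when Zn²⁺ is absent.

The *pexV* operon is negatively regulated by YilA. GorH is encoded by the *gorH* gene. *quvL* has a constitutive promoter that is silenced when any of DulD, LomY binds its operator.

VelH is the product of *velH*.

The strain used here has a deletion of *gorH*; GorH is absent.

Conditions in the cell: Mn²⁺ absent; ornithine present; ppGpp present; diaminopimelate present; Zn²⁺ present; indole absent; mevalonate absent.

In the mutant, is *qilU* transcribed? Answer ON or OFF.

GorH is non-functional in this strain, so it has no effect.
Mn²⁺ is absent, so YilA is active.
With repressor YilA bound, *pexV* is not transcribed.
So PexV is not produced.
With no repressor bound, *velH* is transcribed.
So VelH is produced and active.
Mevalonate is absent, so ZorR is inactive.
Required activator ZorR is absent, so *dulD* is not transcribed.
So DulD is not produced.
Ornithine is present, so GorJ is active.
ppGpp is present, so KulU is active.
With repressor KulU bound, *lomY* is not transcribed.
So LomY is not produced.
With no repressor bound, *quvL* is transcribed.
So QuvL is produced and active.
Zn²⁺ is present, so DulB is inactive.
Required activator DulB is absent, so *zorK* is not transcribed.
So ZorK is not produced.
With no repressor bound, *velJ* is transcribed.
So VelJ is produced and active.
No repressor is bound and VelH and QuvL and VelJ are active, so *qilU* is transcribed.

ON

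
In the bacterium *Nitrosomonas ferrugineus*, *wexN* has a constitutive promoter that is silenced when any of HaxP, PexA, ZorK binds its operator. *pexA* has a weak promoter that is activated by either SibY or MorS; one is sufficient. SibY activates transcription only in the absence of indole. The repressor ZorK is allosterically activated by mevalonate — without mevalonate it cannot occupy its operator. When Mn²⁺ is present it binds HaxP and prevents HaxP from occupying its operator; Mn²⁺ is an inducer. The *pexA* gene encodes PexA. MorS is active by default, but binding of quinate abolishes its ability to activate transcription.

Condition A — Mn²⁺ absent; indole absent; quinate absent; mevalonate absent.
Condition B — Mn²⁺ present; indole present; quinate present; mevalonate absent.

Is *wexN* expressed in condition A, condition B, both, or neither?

B only

Condition A:
Mn²⁺ is absent, so HaxP is active.
Indole is absent, so SibY is active.
Quinate is absent, so MorS is active.
Activator SibY is present, so *pexA* is transcribed.
So PexA is produced and active.
Mevalonate is absent, so ZorK is inactive.
With repressor HaxP bound, *wexN* is not transcribed.
→ *wexN* is OFF in A.
Condition B:
Mn²⁺ is present, so HaxP is inactive.
Indole is present, so SibY is inactive.
Quinate is present, so MorS is inactive.
No activator is available at the *pexA* promoter, so *pexA* is not transcribed.
So PexA is not produced.
Mevalonate is absent, so ZorK is inactive.
With no repressor bound, *wexN* is transcribed.
→ *wexN* is ON in B.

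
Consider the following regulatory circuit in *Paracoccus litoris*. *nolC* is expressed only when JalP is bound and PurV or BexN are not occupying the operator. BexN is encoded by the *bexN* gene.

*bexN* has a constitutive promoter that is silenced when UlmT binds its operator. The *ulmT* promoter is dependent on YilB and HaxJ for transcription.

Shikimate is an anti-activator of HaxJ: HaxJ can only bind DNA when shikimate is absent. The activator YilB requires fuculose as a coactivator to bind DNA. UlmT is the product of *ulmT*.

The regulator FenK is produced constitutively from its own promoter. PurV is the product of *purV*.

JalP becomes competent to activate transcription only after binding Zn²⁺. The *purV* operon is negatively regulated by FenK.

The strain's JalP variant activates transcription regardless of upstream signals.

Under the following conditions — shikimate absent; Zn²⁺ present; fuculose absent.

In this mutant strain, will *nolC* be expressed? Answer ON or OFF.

FenK is produced constitutively and is active.
With repressor FenK bound, *purV* is not transcribed.
So PurV is not produced.
JalP is constitutively active in this strain.
Fuculose is absent, so YilB is inactive.
Shikimate is absent, so HaxJ is active.
Required activator YilB is absent, so *ulmT* is not transcribed.
So UlmT is not produced.
With no repressor bound, *bexN* is transcribed.
So BexN is produced and active.
With repressor BexN bound, *nolC* is not transcribed.

OFF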